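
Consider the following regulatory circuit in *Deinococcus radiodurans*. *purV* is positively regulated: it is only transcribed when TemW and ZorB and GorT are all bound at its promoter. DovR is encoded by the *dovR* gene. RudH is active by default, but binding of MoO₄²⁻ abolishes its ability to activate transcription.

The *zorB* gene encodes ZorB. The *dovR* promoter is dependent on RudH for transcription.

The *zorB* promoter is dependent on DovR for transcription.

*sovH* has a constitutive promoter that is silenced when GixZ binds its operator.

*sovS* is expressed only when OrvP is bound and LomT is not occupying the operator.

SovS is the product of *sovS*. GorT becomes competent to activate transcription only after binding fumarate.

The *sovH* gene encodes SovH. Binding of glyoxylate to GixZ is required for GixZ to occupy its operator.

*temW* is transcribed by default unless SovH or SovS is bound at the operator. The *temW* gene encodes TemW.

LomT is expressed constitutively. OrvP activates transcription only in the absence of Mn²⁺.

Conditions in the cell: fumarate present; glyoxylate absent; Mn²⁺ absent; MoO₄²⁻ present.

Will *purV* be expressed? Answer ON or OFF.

Glyoxylate is absent, so GixZ is inactive.
With no repressor bound, *sovH* is transcribed.
So SovH is produced and active.
Mn²⁺ is absent, so OrvP is active.
LomT is produced constitutively and is active.
With repressor LomT bound, *sovS* is not transcribed.
So SovS is not produced.
With repressor SovH bound, *temW* is not transcribed.
So TemW is not produced.
MoO₄²⁻ is present, so RudH is inactive.
Required activator RudH is absent, so *dovR* is not transcribed.
So DovR is not produced.
Required activator DovR is absent, so *zorB* is not transcribed.
So ZorB is not produced.
Fumarate is present, so GorT is active.
Required activator TemW is absent, so *purV* is not transcribed.

OFF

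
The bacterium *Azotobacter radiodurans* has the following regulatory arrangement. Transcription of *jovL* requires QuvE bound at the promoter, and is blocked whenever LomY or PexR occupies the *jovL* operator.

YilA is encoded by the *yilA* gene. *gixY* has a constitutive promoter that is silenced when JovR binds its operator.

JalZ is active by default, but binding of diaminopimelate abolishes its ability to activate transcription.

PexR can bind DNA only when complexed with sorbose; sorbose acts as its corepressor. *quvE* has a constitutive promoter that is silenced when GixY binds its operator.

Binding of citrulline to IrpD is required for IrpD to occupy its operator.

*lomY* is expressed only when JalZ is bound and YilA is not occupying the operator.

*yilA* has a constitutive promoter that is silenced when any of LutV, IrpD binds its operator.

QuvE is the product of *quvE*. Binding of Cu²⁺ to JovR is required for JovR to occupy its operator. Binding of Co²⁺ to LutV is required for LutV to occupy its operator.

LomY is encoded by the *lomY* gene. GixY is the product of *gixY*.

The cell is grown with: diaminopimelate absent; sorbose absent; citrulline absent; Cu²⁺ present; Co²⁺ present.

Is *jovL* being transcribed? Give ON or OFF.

OFF

Co²⁺ is present, so LutV is active.
Citrulline is absent, so IrpD is inactive.
With repressor LutV bound, *yilA* is not transcribed.
So YilA is not produced.
Diaminopimelate is absent, so JalZ is active.
No repressor is bound and JalZ is active, so *lomY* is transcribed.
So LomY is produced and active.
Sorbose is absent, so PexR is inactive.
Cu²⁺ is present, so JovR is active.
With repressor JovR bound, *gixY* is not transcribed.
So GixY is not produced.
With no repressor bound, *quvE* is transcribed.
So QuvE is produced and active.
With repressor LomY bound, *jovL* is not transcribed.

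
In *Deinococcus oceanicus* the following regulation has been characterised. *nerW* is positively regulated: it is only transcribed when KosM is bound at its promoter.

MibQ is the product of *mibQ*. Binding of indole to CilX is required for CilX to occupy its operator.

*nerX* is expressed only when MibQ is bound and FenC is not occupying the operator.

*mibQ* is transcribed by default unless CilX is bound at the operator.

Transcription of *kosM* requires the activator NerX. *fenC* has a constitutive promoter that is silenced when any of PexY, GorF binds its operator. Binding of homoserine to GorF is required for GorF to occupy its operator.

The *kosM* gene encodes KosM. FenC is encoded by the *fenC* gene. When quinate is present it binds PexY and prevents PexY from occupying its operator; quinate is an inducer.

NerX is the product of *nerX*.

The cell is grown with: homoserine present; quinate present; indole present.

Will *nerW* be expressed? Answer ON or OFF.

OFF

Quinate is present, so PexY is inactive.
Homoserine is present, so GorF is active.
With repressor GorF bound, *fenC* is not transcribed.
So FenC is not produced.
Indole is present, so CilX is active.
With repressor CilX bound, *mibQ* is not transcribed.
So MibQ is not produced.
Required activator MibQ is absent, so *nerX* is not transcribed.
So NerX is not produced.
Required activator NerX is absent, so *kosM* is not transcribed.
So KosM is not produced.
Required activator KosM is absent, so *nerW* is not transcribed.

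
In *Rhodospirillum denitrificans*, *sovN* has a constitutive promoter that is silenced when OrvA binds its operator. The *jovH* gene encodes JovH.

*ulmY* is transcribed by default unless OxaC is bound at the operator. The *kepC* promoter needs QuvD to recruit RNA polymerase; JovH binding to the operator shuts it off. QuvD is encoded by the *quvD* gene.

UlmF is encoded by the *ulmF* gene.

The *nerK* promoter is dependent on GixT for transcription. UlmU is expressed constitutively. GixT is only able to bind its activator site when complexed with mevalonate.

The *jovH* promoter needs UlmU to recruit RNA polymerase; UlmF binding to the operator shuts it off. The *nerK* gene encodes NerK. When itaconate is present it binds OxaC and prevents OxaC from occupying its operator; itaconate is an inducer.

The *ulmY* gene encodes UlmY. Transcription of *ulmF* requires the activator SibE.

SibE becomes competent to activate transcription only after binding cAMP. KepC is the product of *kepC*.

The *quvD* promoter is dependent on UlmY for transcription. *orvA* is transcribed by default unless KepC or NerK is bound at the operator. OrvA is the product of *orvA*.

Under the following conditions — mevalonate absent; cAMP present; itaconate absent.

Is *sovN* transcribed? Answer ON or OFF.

Itaconate is absent, so OxaC is active.
With repressor OxaC bound, *ulmY* is not transcribed.
So UlmY is not produced.
Required activator UlmY is absent, so *quvD* is not transcribed.
So QuvD is not produced.
UlmU is produced constitutively and is active.
cAMP is present, so SibE is active.
No repressor is bound and SibE is active, so *ulmF* is transcribed.
So UlmF is produced and active.
With repressor UlmF bound, *jovH* is not transcribed.
So JovH is not produced.
Required activator QuvD is absent, so *kepC* is not transcribed.
So KepC is not produced.
Mevalonate is absent, so GixT is inactive.
Required activator GixT is absent, so *nerK* is not transcribed.
So NerK is not produced.
With no repressor bound, *orvA* is transcribed.
So OrvA is produced and active.
With repressor OrvA bound, *sovN* is not transcribed.

OFF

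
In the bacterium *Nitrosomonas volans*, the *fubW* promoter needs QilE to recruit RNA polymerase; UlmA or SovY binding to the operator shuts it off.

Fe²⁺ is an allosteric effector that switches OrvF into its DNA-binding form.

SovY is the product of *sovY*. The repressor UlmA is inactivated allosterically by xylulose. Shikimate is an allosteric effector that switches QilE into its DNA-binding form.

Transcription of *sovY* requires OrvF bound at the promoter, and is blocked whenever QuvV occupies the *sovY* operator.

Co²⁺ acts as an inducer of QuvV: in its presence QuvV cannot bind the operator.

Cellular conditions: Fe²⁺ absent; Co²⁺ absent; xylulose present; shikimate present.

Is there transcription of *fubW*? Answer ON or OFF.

Shikimate is present, so QilE is active.
Xylulose is present, so UlmA is inactive.
Co²⁺ is absent, so QuvV is active.
Fe²⁺ is absent, so OrvF is inactive.
With repressor QuvV bound, *sovY* is not transcribed.
So SovY is not produced.
No repressor is bound and QilE is active, so *fubW* is transcribed.

ON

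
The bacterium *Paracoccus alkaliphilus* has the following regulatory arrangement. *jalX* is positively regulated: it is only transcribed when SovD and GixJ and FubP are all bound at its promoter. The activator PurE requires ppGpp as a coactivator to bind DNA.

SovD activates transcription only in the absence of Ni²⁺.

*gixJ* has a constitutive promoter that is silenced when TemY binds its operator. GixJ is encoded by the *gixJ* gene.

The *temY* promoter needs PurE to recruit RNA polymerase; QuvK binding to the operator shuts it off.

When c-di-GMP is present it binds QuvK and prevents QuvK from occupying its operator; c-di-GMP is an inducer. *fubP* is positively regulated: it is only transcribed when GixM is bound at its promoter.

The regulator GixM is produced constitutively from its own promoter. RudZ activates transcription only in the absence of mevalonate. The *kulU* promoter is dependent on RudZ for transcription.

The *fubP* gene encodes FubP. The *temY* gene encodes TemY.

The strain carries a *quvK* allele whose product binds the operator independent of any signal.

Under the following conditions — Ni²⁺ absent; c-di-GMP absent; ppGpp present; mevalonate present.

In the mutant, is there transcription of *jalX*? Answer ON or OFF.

ON

Ni²⁺ is absent, so SovD is active.
ppGpp is present, so PurE is active.
QuvK is constitutively active in this strain.
With repressor QuvK bound, *temY* is not transcribed.
So TemY is not produced.
With no repressor bound, *gixJ* is transcribed.
So GixJ is produced and active.
GixM is produced constitutively and is active.
No repressor is bound and GixM is active, so *fubP* is transcribed.
So FubP is produced and active.
No repressor is bound and SovD and GixJ and FubP are active, so *jalX* is transcribed.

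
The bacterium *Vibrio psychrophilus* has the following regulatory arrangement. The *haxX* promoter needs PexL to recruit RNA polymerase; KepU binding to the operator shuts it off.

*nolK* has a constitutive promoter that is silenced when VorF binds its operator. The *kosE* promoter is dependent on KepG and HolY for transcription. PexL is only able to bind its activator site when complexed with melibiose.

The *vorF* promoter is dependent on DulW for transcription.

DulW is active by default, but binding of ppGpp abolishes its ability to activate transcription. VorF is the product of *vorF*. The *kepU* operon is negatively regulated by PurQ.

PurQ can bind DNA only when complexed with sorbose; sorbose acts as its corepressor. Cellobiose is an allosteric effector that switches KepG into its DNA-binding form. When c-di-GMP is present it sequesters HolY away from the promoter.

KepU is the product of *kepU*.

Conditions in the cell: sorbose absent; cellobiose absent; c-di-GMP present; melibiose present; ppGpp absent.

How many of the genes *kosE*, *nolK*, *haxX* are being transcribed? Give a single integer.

0

Cellobiose is absent, so KepG is inactive.
c-di-GMP is present, so HolY is inactive.
Required activator KepG is absent, so *kosE* is not transcribed.
→ *kosE* is OFF.
ppGpp is absent, so DulW is active.
No repressor is bound and DulW is active, so *vorF* is transcribed.
So VorF is produced and active.
With repressor VorF bound, *nolK* is not transcribed.
→ *nolK* is OFF.
Sorbose is absent, so PurQ is inactive.
With no repressor bound, *kepU* is transcribed.
So KepU is produced and active.
Melibiose is present, so PexL is active.
With repressor KepU bound, *haxX* is not transcribed.
→ *haxX* is OFF.
0 of the 3 genes are transcribed.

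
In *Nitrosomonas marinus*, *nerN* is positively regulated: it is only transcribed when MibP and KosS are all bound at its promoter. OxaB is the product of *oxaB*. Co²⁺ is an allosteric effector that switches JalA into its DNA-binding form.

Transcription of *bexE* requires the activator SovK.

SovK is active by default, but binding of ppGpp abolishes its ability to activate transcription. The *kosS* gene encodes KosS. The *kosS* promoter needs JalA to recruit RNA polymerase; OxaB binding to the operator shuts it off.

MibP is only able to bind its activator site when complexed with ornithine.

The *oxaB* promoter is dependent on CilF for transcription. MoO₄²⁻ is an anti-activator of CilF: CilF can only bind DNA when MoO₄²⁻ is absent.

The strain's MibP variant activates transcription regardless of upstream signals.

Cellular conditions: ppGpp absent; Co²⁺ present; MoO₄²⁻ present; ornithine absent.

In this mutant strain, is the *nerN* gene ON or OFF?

ON

MibP is constitutively active in this strain.
MoO₄²⁻ is present, so CilF is inactive.
Required activator CilF is absent, so *oxaB* is not transcribed.
So OxaB is not produced.
Co²⁺ is present, so JalA is active.
No repressor is bound and JalA is active, so *kosS* is transcribed.
So KosS is produced and active.
No repressor is bound and MibP and KosS are active, so *nerN* is transcribed.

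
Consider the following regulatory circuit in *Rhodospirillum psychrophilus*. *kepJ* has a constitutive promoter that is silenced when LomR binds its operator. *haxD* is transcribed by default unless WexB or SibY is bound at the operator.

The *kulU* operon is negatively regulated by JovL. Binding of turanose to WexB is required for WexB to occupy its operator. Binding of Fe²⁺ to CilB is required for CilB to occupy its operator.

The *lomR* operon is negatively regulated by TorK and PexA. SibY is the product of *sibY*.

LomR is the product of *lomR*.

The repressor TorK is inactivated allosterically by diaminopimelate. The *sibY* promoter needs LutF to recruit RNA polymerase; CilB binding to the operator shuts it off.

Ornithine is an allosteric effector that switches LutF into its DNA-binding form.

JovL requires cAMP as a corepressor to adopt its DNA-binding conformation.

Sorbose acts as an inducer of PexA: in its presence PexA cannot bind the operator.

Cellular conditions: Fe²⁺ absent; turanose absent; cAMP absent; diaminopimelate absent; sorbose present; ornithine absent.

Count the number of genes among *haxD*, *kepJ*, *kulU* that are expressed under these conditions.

3

Turanose is absent, so WexB is inactive.
Ornithine is absent, so LutF is inactive.
Fe²⁺ is absent, so CilB is inactive.
Required activator LutF is absent, so *sibY* is not transcribed.
So SibY is not produced.
With no repressor bound, *haxD* is transcribed.
→ *haxD* is ON.
Diaminopimelate is absent, so TorK is active.
Sorbose is present, so PexA is inactive.
With repressor TorK bound, *lomR* is not transcribed.
So LomR is not produced.
With no repressor bound, *kepJ* is transcribed.
→ *kepJ* is ON.
cAMP is absent, so JovL is inactive.
With no repressor bound, *kulU* is transcribed.
→ *kulU* is ON.
3 of the 3 genes are transcribed.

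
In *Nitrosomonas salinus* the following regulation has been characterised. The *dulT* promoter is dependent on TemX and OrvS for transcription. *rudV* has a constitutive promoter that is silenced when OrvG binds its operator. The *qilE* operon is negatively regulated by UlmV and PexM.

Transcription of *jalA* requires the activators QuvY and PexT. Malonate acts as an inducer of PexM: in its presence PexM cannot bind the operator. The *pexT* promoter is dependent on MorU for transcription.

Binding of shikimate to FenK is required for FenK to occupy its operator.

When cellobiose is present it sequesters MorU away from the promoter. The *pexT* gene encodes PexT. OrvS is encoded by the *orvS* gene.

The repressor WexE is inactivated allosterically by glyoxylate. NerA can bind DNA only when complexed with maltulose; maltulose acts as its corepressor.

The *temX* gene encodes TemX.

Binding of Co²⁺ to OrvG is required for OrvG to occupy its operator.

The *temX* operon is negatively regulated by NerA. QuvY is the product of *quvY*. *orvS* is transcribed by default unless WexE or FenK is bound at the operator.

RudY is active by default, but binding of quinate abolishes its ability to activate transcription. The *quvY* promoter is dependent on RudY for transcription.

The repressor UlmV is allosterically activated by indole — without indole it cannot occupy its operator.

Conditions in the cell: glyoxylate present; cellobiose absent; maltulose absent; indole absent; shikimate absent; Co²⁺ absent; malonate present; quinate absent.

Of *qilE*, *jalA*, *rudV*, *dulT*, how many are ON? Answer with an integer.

4

Indole is absent, so UlmV is inactive.
Malonate is present, so PexM is inactive.
With no repressor bound, *qilE* is transcribed.
→ *qilE* is ON.
Quinate is absent, so RudY is active.
No repressor is bound and RudY is active, so *quvY* is transcribed.
So QuvY is produced and active.
Cellobiose is absent, so MorU is active.
No repressor is bound and MorU is active, so *pexT* is transcribed.
So PexT is produced and active.
No repressor is bound and QuvY and PexT are active, so *jalA* is transcribed.
→ *jalA* is ON.
Co²⁺ is absent, so OrvG is inactive.
With no repressor bound, *rudV* is transcribed.
→ *rudV* is ON.
Maltulose is absent, so NerA is inactive.
With no repressor bound, *temX* is transcribed.
So TemX is produced and active.
Glyoxylate is present, so WexE is inactive.
Shikimate is absent, so FenK is inactive.
With no repressor bound, *orvS* is transcribed.
So OrvS is produced and active.
No repressor is bound and TemX and OrvS are active, so *dulT* is transcribed.
→ *dulT* is ON.
4 of the 4 genes are transcribed.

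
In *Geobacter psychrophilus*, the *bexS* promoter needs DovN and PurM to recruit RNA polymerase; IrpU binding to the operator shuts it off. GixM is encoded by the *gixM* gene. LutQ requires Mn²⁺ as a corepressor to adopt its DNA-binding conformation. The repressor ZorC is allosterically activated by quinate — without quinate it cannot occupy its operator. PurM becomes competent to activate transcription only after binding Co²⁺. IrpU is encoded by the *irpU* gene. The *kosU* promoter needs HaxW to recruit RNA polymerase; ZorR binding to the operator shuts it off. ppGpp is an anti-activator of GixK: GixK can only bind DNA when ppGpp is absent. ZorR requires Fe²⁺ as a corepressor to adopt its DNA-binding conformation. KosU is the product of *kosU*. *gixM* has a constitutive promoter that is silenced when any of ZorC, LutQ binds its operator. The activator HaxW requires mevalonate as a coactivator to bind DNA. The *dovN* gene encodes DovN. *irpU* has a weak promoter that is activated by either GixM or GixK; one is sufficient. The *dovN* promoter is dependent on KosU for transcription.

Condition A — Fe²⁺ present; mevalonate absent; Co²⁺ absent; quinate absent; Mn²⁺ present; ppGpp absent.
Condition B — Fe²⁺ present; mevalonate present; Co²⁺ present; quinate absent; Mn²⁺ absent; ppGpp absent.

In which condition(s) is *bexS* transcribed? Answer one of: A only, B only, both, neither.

Condition A:
Fe²⁺ is present, so ZorR is active.
Mevalonate is absent, so HaxW is inactive.
With repressor ZorR bound, *kosU* is not transcribed.
So KosU is not produced.
Required activator KosU is absent, so *dovN* is not transcribed.
So DovN is not produced.
Co²⁺ is absent, so PurM is inactive.
Quinate is absent, so ZorC is inactive.
Mn²⁺ is present, so LutQ is active.
With repressor LutQ bound, *gixM* is not transcribed.
So GixM is not produced.
ppGpp is absent, so GixK is active.
Activator GixK is present, so *irpU* is transcribed.
So IrpU is produced and active.
With repressor IrpU bound, *bexS* is not transcribed.
→ *bexS* is OFF in A.
Condition B:
Fe²⁺ is present, so ZorR is active.
Mevalonate is present, so HaxW is active.
With repressor ZorR bound, *kosU* is not transcribed.
So KosU is not produced.
Required activator KosU is absent, so *dovN* is not transcribed.
So DovN is not produced.
Co²⁺ is present, so PurM is active.
Quinate is absent, so ZorC is inactive.
Mn²⁺ is absent, so LutQ is inactive.
With no repressor bound, *gixM* is transcribed.
So GixM is produced and active.
ppGpp is absent, so GixK is active.
Activator GixM is present, so *irpU* is transcribed.
So IrpU is produced and active.
With repressor IrpU bound, *bexS* is not transcribed.
→ *bexS* is OFF in B.

neither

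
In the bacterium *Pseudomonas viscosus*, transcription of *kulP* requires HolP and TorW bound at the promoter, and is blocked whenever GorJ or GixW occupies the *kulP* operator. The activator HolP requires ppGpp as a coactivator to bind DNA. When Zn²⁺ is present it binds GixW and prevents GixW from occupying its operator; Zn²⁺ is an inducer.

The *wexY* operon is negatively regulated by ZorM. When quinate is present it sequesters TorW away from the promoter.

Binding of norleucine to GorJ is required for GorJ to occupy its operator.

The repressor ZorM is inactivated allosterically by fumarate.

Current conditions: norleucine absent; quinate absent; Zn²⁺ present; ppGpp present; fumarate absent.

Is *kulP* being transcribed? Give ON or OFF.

ON

ppGpp is present, so HolP is active.
Quinate is absent, so TorW is active.
Norleucine is absent, so GorJ is inactive.
Zn²⁺ is present, so GixW is inactive.
No repressor is bound and HolP and TorW are active, so *kulP* is transcribed.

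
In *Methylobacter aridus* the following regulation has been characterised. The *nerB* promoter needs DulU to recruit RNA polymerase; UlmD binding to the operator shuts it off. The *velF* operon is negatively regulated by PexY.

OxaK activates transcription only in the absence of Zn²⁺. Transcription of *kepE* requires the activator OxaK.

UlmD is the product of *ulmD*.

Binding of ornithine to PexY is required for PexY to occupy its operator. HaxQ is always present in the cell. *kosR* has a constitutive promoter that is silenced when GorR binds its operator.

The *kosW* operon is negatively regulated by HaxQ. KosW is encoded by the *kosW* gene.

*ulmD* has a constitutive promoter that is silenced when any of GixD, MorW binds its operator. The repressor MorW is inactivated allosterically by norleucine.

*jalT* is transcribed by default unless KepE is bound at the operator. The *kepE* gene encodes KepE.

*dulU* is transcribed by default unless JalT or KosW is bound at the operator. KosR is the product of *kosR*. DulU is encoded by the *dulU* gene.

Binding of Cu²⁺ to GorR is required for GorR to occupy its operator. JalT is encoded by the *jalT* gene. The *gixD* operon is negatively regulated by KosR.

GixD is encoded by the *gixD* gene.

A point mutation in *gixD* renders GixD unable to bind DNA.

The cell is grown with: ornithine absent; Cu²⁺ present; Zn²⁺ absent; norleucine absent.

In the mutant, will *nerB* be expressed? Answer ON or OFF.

GixD is non-functional in this strain, so it has no effect.
Norleucine is absent, so MorW is active.
With repressor MorW bound, *ulmD* is not transcribed.
So UlmD is not produced.
Zn²⁺ is absent, so OxaK is active.
No repressor is bound and OxaK is active, so *kepE* is transcribed.
So KepE is produced and active.
With repressor KepE bound, *jalT* is not transcribed.
So JalT is not produced.
HaxQ is produced constitutively and is active.
With repressor HaxQ bound, *kosW* is not transcribed.
So KosW is not produced.
With no repressor bound, *dulU* is transcribed.
So DulU is produced and active.
No repressor is bound and DulU is active, so *nerB* is transcribed.

ON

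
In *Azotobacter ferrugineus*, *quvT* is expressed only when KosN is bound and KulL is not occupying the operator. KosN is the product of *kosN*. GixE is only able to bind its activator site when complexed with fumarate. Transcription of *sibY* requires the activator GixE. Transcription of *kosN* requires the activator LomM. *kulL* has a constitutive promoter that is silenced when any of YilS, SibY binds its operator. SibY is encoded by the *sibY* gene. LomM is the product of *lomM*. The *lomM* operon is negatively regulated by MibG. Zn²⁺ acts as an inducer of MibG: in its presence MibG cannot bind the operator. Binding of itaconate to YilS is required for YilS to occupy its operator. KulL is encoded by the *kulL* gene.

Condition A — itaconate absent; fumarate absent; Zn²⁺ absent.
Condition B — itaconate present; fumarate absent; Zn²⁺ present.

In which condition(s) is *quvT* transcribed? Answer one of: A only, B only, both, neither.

B only

Condition A:
Itaconate is absent, so YilS is inactive.
Fumarate is absent, so GixE is inactive.
Required activator GixE is absent, so *sibY* is not transcribed.
So SibY is not produced.
With no repressor bound, *kulL* is transcribed.
So KulL is produced and active.
Zn²⁺ is absent, so MibG is active.
With repressor MibG bound, *lomM* is not transcribed.
So LomM is not produced.
Required activator LomM is absent, so *kosN* is not transcribed.
So KosN is not produced.
With repressor KulL bound, *quvT* is not transcribed.
→ *quvT* is OFF in A.
Condition B:
Itaconate is present, so YilS is active.
Fumarate is absent, so GixE is inactive.
Required activator GixE is absent, so *sibY* is not transcribed.
So SibY is not produced.
With repressor YilS bound, *kulL* is not transcribed.
So KulL is not produced.
Zn²⁺ is present, so MibG is inactive.
With no repressor bound, *lomM* is transcribed.
So LomM is produced and active.
No repressor is bound and LomM is active, so *kosN* is transcribed.
So KosN is produced and active.
No repressor is bound and KosN is active, so *quvT* is transcribed.
→ *quvT* is ON in B.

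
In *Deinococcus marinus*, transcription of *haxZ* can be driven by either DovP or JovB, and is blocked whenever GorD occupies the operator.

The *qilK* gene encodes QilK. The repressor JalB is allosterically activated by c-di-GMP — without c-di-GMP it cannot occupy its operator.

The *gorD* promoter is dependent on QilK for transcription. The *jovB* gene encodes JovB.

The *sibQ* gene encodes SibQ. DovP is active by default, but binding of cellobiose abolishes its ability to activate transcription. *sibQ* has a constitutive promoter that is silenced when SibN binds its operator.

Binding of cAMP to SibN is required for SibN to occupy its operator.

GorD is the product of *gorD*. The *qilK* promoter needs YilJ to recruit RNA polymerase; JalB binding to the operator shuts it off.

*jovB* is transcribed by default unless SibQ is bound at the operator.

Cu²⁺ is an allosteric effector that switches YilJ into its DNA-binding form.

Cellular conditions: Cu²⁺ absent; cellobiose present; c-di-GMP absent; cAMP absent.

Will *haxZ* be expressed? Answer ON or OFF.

c-di-GMP is absent, so JalB is inactive.
Cu²⁺ is absent, so YilJ is inactive.
Required activator YilJ is absent, so *qilK* is not transcribed.
So QilK is not produced.
Required activator QilK is absent, so *gorD* is not transcribed.
So GorD is not produced.
Cellobiose is present, so DovP is inactive.
cAMP is absent, so SibN is inactive.
With no repressor bound, *sibQ* is transcribed.
So SibQ is produced and active.
With repressor SibQ bound, *jovB* is not transcribed.
So JovB is not produced.
No activator is available at the *haxZ* promoter, so *haxZ* is not transcribed.

OFF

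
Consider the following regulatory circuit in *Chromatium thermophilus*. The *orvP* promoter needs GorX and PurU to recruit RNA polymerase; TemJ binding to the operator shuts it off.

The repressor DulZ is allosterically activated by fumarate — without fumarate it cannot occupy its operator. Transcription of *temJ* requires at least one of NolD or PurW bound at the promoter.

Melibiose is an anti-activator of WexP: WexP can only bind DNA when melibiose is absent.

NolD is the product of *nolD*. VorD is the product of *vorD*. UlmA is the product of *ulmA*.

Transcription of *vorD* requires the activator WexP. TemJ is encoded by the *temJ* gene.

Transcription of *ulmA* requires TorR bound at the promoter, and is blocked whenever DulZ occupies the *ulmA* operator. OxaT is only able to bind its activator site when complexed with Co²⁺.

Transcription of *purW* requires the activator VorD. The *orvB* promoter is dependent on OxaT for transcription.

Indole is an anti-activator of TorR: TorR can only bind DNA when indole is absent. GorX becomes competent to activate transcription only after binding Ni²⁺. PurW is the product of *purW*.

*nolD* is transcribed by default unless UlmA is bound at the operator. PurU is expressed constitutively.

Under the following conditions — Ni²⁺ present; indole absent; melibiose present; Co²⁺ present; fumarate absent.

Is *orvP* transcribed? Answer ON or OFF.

ON

Ni²⁺ is present, so GorX is active.
PurU is produced constitutively and is active.
Fumarate is absent, so DulZ is inactive.
Indole is absent, so TorR is active.
No repressor is bound and TorR is active, so *ulmA* is transcribed.
So UlmA is produced and active.
With repressor UlmA bound, *nolD* is not transcribed.
So NolD is not produced.
Melibiose is present, so WexP is inactive.
Required activator WexP is absent, so *vorD* is not transcribed.
So VorD is not produced.
Required activator VorD is absent, so *purW* is not transcribed.
So PurW is not produced.
No activator is available at the *temJ* promoter, so *temJ* is not transcribed.
So TemJ is not produced.
No repressor is bound and GorX and PurU are active, so *orvP* is transcribed.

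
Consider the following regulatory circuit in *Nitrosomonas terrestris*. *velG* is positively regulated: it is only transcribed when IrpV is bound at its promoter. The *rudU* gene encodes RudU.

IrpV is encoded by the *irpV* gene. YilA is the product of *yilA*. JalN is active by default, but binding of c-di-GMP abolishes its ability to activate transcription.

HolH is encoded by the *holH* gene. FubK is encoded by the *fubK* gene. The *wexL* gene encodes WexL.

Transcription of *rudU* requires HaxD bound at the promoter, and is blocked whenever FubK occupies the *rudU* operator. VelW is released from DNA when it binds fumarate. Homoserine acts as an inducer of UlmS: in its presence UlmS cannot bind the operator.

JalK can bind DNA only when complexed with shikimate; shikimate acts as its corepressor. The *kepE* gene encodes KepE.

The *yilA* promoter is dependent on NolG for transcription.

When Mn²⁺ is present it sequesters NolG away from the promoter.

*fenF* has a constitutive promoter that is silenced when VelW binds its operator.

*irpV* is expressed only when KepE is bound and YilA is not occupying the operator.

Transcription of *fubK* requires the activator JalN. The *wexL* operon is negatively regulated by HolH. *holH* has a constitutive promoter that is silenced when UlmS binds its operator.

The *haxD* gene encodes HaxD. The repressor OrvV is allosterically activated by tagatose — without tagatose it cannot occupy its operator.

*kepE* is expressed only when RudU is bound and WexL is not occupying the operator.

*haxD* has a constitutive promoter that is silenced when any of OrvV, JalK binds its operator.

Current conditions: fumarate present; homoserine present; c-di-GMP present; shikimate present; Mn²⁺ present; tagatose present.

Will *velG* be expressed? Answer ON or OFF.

Homoserine is present, so UlmS is inactive.
With no repressor bound, *holH* is transcribed.
So HolH is produced and active.
With repressor HolH bound, *wexL* is not transcribed.
So WexL is not produced.
Tagatose is present, so OrvV is active.
Shikimate is present, so JalK is active.
With repressor OrvV bound, *haxD* is not transcribed.
So HaxD is not produced.
c-di-GMP is present, so JalN is inactive.
Required activator JalN is absent, so *fubK* is not transcribed.
So FubK is not produced.
Required activator HaxD is absent, so *rudU* is not transcribed.
So RudU is not produced.
Required activator RudU is absent, so *kepE* is not transcribed.
So KepE is not produced.
Mn²⁺ is present, so NolG is inactive.
Required activator NolG is absent, so *yilA* is not transcribed.
So YilA is not produced.
Required activator KepE is absent, so *irpV* is not transcribed.
So IrpV is not produced.
Required activator IrpV is absent, so *velG* is not transcribed.

OFF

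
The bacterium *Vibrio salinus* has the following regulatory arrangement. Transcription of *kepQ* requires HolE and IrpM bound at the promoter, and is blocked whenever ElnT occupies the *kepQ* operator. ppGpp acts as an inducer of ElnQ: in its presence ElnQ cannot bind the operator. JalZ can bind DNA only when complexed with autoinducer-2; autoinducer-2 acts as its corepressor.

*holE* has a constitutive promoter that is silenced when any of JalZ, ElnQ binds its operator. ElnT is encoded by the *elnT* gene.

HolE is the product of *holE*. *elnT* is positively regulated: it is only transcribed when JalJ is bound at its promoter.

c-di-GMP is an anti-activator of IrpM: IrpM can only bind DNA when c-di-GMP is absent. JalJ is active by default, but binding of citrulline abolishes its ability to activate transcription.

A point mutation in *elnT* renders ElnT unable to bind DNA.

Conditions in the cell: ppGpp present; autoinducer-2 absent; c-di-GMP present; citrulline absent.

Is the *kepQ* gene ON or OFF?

Autoinducer-2 is absent, so JalZ is inactive.
ppGpp is present, so ElnQ is inactive.
With no repressor bound, *holE* is transcribed.
So HolE is produced and active.
ElnT is non-functional in this strain, so it has no effect.
c-di-GMP is present, so IrpM is inactive.
Required activator IrpM is absent, so *kepQ* is not transcribed.

OFF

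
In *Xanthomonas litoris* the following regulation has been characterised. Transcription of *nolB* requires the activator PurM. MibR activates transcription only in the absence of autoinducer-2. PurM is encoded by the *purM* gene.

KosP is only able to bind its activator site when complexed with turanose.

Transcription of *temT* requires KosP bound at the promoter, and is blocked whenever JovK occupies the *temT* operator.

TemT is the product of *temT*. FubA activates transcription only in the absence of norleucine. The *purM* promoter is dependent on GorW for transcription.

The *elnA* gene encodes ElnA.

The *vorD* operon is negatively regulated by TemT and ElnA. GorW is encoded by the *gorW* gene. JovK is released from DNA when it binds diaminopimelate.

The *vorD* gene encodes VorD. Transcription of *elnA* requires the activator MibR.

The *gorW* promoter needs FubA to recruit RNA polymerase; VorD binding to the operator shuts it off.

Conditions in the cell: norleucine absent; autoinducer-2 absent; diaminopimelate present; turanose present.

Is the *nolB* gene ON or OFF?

ON

Diaminopimelate is present, so JovK is inactive.
Turanose is present, so KosP is active.
No repressor is bound and KosP is active, so *temT* is transcribed.
So TemT is produced and active.
Autoinducer-2 is absent, so MibR is active.
No repressor is bound and MibR is active, so *elnA* is transcribed.
So ElnA is produced and active.
With repressor TemT bound, *vorD* is not transcribed.
So VorD is not produced.
Norleucine is absent, so FubA is active.
No repressor is bound and FubA is active, so *gorW* is transcribed.
So GorW is produced and active.
No repressor is bound and GorW is active, so *purM* is transcribed.
So PurM is produced and active.
No repressor is bound and PurM is active, so *nolB* is transcribed.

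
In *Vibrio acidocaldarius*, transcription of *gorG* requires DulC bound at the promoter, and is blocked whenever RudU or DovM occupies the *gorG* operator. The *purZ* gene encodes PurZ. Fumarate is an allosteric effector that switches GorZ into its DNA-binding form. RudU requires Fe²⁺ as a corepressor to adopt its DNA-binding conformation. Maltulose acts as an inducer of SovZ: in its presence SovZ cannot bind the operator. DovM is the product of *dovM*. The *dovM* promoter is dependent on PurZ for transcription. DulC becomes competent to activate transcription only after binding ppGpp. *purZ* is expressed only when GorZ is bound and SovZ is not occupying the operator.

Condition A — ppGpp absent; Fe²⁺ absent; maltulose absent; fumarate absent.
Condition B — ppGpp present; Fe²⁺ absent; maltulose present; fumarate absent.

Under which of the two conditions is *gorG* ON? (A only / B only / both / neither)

Condition A:
ppGpp is absent, so DulC is inactive.
Fe²⁺ is absent, so RudU is inactive.
Maltulose is absent, so SovZ is active.
Fumarate is absent, so GorZ is inactive.
With repressor SovZ bound, *purZ* is not transcribed.
So PurZ is not produced.
Required activator PurZ is absent, so *dovM* is not transcribed.
So DovM is not produced.
Required activator DulC is absent, so *gorG* is not transcribed.
→ *gorG* is OFF in A.
Condition B:
ppGpp is present, so DulC is active.
Fe²⁺ is absent, so RudU is inactive.
Maltulose is present, so SovZ is inactive.
Fumarate is absent, so GorZ is inactive.
Required activator GorZ is absent, so *purZ* is not transcribed.
So PurZ is not produced.
Required activator PurZ is absent, so *dovM* is not transcribed.
So DovM is not produced.
No repressor is bound and DulC is active, so *gorG* is transcribed.
→ *gorG* is ON in B.

B only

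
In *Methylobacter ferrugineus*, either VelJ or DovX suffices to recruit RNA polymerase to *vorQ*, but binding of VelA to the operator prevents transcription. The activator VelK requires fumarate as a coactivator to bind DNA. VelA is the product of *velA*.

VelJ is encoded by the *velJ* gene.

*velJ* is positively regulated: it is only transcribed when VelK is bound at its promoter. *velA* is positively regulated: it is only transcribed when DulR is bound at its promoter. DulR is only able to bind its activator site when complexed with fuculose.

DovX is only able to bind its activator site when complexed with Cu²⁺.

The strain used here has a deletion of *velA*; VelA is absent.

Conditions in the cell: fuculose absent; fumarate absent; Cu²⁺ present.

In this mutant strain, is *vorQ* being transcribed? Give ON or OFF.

Fumarate is absent, so VelK is inactive.
Required activator VelK is absent, so *velJ* is not transcribed.
So VelJ is not produced.
Cu²⁺ is present, so DovX is active.
VelA is non-functional in this strain, so it has no effect.
Activator DovX is present, so *vorQ* is transcribed.

ON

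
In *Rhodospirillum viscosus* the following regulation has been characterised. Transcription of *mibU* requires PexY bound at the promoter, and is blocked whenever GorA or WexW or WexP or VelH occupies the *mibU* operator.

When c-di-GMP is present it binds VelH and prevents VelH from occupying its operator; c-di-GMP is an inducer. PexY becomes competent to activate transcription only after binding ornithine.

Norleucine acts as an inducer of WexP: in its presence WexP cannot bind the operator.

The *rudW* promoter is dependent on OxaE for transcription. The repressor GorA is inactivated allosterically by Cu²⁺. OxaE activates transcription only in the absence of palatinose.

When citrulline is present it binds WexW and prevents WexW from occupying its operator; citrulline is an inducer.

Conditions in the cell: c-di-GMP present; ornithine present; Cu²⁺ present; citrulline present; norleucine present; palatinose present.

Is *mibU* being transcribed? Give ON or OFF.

Cu²⁺ is present, so GorA is inactive.
Citrulline is present, so WexW is inactive.
Ornithine is present, so PexY is active.
Norleucine is present, so WexP is inactive.
c-di-GMP is present, so VelH is inactive.
No repressor is bound and PexY is active, so *mibU* is transcribed.

ON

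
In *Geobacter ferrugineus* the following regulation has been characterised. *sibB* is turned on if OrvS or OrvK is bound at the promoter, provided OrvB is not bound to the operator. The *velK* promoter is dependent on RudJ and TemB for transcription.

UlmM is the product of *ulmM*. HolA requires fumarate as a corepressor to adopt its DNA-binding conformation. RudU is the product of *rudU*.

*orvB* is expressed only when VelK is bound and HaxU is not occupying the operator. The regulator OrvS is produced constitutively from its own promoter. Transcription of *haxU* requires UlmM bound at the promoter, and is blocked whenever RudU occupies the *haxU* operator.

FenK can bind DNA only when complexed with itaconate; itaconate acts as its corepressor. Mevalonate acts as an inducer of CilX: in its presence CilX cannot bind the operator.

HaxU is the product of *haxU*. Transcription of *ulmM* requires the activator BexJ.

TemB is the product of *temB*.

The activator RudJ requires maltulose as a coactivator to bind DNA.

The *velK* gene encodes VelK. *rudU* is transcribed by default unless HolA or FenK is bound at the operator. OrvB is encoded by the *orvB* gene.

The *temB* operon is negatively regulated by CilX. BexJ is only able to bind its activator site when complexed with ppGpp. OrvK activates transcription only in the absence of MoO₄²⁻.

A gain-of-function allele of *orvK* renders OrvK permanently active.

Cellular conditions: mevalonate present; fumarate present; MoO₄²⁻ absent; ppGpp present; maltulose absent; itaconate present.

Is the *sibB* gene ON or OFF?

OrvS is produced constitutively and is active.
OrvK is constitutively active in this strain.
ppGpp is present, so BexJ is active.
No repressor is bound and BexJ is active, so *ulmM* is transcribed.
So UlmM is produced and active.
Fumarate is present, so HolA is active.
Itaconate is present, so FenK is active.
With repressor HolA bound, *rudU* is not transcribed.
So RudU is not produced.
No repressor is bound and UlmM is active, so *haxU* is transcribed.
So HaxU is produced and active.
Maltulose is absent, so RudJ is inactive.
Mevalonate is present, so CilX is inactive.
With no repressor bound, *temB* is transcribed.
So TemB is produced and active.
Required activator RudJ is absent, so *velK* is not transcribed.
So VelK is not produced.
With repressor HaxU bound, *orvB* is not transcribed.
So OrvB is not produced.
Activator OrvS is present, so *sibB* is transcribed.

ON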